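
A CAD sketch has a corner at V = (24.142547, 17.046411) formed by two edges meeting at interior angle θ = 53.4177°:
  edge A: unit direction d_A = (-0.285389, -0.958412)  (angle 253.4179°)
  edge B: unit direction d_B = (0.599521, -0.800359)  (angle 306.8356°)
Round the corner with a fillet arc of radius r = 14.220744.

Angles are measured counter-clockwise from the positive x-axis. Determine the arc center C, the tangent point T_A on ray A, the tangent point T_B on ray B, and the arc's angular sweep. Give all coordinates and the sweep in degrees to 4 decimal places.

center=(29.7057,-14.1005) T_A=(16.0763,-10.0421) T_B=(41.0874,-5.5749) sweep=126.5823

bisector direction at 280.1268° = (0.175826,-0.984421)
center distance |VC| = r/sin(θ/2) = 14.220744/sin(26.7089°) = 31.639833
C = V + |VC|·bis = (29.7057,-14.1005)
T_A = V + ((C−V)·d_A)·d_A = V + 28.2639·d_A = (16.0763,-10.0421)
T_B = V + ((C−V)·d_B)·d_B = V + 28.2639·d_B = (41.0874,-5.5749)
sweep = 180° − θ = 126.5823°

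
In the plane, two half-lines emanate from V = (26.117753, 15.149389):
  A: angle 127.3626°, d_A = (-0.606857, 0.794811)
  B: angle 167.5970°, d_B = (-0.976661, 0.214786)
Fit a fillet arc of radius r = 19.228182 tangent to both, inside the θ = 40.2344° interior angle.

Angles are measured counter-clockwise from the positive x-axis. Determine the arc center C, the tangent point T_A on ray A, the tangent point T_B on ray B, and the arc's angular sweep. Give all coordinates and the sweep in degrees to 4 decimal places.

bisector direction at 147.4798° = (-0.843202,0.537597)
center distance |VC| = r/sin(θ/2) = 19.228182/sin(20.1172°) = 55.905370
C = V + |VC|·bis = (-21.0218,45.2039)
T_A = V + ((C−V)·d_A)·d_A = V + 52.4946·d_A = (-5.7390,56.8727)
T_B = V + ((C−V)·d_B)·d_B = V + 52.4946·d_B = (-25.1517,26.4245)
sweep = 180° − θ = 139.7656°

center=(-21.0218,45.2039) T_A=(-5.7390,56.8727) T_B=(-25.1517,26.4245) sweep=139.7656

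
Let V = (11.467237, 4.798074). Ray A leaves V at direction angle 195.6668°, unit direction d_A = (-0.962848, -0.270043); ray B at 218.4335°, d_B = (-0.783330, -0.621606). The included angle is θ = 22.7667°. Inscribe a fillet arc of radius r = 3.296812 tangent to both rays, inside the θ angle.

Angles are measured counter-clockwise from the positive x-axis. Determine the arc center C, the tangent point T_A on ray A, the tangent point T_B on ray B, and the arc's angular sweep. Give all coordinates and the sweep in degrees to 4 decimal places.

bisector direction at 207.0502° = (-0.890609,-0.454770)
center distance |VC| = r/sin(θ/2) = 3.296812/sin(11.3834°) = 16.703505
C = V + |VC|·bis = (-3.4091,-2.7982)
T_A = V + ((C−V)·d_A)·d_A = V + 16.3749·d_A = (-4.2993,0.3761)
T_B = V + ((C−V)·d_B)·d_B = V + 16.3749·d_B = (-1.3597,-5.3807)
sweep = 180° − θ = 157.2333°

center=(-3.4091,-2.7982) T_A=(-4.2993,0.3761) T_B=(-1.3597,-5.3807) sweep=157.2333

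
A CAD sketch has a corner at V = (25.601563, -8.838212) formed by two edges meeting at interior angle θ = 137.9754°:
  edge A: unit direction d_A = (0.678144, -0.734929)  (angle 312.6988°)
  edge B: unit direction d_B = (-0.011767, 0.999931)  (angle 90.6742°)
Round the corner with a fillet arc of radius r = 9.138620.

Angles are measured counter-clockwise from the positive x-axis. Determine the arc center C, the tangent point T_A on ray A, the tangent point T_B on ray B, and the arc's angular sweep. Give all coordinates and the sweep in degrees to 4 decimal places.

bisector direction at 21.6865° = (0.929220,0.369528)
center distance |VC| = r/sin(θ/2) = 9.138620/sin(68.9877°) = 9.789594
C = V + |VC|·bis = (34.6982,-5.2207)
T_A = V + ((C−V)·d_A)·d_A = V + 3.5102·d_A = (27.9820,-11.4180)
T_B = V + ((C−V)·d_B)·d_B = V + 3.5102·d_B = (25.5603,-5.3282)
sweep = 180° − θ = 42.0246°

center=(34.6982,-5.2207) T_A=(27.9820,-11.4180) T_B=(25.5603,-5.3282) sweep=42.0246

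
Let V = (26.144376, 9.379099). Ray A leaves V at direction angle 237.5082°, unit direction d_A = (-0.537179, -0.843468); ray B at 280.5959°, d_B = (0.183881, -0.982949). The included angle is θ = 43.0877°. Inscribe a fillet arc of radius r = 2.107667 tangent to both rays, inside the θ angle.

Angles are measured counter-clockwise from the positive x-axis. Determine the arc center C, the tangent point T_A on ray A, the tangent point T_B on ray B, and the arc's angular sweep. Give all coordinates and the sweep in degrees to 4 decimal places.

bisector direction at 259.0521° = (-0.189917,-0.981800)
center distance |VC| = r/sin(θ/2) = 2.107667/sin(21.5438°) = 5.739628
C = V + |VC|·bis = (25.0543,3.7439)
T_A = V + ((C−V)·d_A)·d_A = V + 5.3386·d_A = (23.2766,4.8761)
T_B = V + ((C−V)·d_B)·d_B = V + 5.3386·d_B = (27.1261,4.1315)
sweep = 180° − θ = 136.9123°

center=(25.0543,3.7439) T_A=(23.2766,4.8761) T_B=(27.1261,4.1315) sweep=136.9123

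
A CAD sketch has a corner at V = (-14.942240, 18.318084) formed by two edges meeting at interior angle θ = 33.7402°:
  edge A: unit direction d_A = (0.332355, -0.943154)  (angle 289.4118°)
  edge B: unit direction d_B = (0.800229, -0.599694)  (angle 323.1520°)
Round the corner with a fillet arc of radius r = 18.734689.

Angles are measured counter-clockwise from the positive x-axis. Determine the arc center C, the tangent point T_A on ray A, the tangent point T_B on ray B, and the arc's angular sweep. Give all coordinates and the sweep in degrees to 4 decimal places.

bisector direction at 306.2819° = (0.591759,-0.806115)
center distance |VC| = r/sin(θ/2) = 18.734689/sin(16.8701°) = 64.557222
C = V + |VC|·bis = (23.2600,-33.7225)
T_A = V + ((C−V)·d_A)·d_A = V + 61.7790·d_A = (5.5903,-39.9491)
T_B = V + ((C−V)·d_B)·d_B = V + 61.7790·d_B = (34.4951,-18.7304)
sweep = 180° − θ = 146.2598°

center=(23.2600,-33.7225) T_A=(5.5903,-39.9491) T_B=(34.4951,-18.7304) sweep=146.2598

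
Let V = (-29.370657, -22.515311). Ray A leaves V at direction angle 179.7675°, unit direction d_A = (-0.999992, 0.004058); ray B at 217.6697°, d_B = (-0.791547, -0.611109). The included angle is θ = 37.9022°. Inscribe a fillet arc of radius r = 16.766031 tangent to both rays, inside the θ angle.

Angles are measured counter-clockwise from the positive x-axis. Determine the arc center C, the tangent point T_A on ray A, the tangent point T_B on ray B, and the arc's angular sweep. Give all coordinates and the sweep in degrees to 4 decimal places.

center=(-78.2657,-39.0831) T_A=(-78.1977,-22.3172) T_B=(-68.0198,-52.3542) sweep=142.0978

bisector direction at 198.7186° = (-0.947106,-0.320920)
center distance |VC| = r/sin(θ/2) = 16.766031/sin(18.9511°) = 51.625742
C = V + |VC|·bis = (-78.2657,-39.0831)
T_A = V + ((C−V)·d_A)·d_A = V + 48.8274·d_A = (-78.1977,-22.3172)
T_B = V + ((C−V)·d_B)·d_B = V + 48.8274·d_B = (-68.0198,-52.3542)
sweep = 180° − θ = 142.0978°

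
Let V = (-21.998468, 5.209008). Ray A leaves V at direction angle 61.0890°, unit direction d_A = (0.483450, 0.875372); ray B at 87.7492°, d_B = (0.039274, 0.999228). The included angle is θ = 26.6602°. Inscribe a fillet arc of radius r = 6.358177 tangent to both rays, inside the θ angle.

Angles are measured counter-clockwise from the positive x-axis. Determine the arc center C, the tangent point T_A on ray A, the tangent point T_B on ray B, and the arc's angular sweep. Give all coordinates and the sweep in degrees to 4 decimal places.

bisector direction at 74.4191° = (0.268599,0.963252)
center distance |VC| = r/sin(θ/2) = 6.358177/sin(13.3301°) = 27.576989
C = V + |VC|·bis = (-14.5913,31.7726)
T_A = V + ((C−V)·d_A)·d_A = V + 26.8340·d_A = (-9.0256,28.6987)
T_B = V + ((C−V)·d_B)·d_B = V + 26.8340·d_B = (-20.9446,32.0223)
sweep = 180° − θ = 153.3398°

center=(-14.5913,31.7726) T_A=(-9.0256,28.6987) T_B=(-20.9446,32.0223) sweep=153.3398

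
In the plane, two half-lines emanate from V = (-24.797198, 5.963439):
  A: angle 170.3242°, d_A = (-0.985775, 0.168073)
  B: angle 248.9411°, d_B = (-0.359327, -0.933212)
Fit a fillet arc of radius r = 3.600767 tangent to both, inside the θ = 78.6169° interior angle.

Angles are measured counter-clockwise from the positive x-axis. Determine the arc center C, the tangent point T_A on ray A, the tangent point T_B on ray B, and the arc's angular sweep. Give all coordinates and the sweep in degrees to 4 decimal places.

bisector direction at 209.6326° = (-0.869213,-0.494437)
center distance |VC| = r/sin(θ/2) = 3.600767/sin(39.3085°) = 5.683971
C = V + |VC|·bis = (-29.7378,3.1531)
T_A = V + ((C−V)·d_A)·d_A = V + 4.3980·d_A = (-29.1326,6.7026)
T_B = V + ((C−V)·d_B)·d_B = V + 4.3980·d_B = (-26.3775,1.8592)
sweep = 180° − θ = 101.3831°

center=(-29.7378,3.1531) T_A=(-29.1326,6.7026) T_B=(-26.3775,1.8592) sweep=101.3831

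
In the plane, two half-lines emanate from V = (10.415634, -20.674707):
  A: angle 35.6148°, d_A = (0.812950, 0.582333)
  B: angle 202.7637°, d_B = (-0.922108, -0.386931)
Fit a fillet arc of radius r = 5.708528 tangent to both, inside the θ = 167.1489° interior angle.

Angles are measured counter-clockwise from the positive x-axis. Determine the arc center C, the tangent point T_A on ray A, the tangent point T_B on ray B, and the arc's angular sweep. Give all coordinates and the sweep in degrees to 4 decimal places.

bisector direction at 119.1893° = (-0.487696,0.873014)
center distance |VC| = r/sin(θ/2) = 5.708528/sin(83.5744°) = 5.744615
C = V + |VC|·bis = (7.6140,-15.6596)
T_A = V + ((C−V)·d_A)·d_A = V + 0.6429·d_A = (10.9383,-20.3003)
T_B = V + ((C−V)·d_B)·d_B = V + 0.6429·d_B = (9.8228,-20.9235)
sweep = 180° − θ = 12.8511°

center=(7.6140,-15.6596) T_A=(10.9383,-20.3003) T_B=(9.8228,-20.9235) sweep=12.8511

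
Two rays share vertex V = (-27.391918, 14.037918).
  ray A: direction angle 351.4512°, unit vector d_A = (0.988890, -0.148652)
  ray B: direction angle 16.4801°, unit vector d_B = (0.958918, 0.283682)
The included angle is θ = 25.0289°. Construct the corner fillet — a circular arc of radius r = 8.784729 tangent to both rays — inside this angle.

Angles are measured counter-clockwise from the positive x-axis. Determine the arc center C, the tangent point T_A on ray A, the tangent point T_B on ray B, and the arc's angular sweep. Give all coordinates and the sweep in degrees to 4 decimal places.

bisector direction at 3.9656° = (0.997606,0.069158)
center distance |VC| = r/sin(θ/2) = 8.784729/sin(12.5145°) = 40.541318
C = V + |VC|·bis = (13.0523,16.8417)
T_A = V + ((C−V)·d_A)·d_A = V + 39.5781·d_A = (11.7465,8.1546)
T_B = V + ((C−V)·d_B)·d_B = V + 39.5781·d_B = (10.5603,25.2655)
sweep = 180° − θ = 154.9711°

center=(13.0523,16.8417) T_A=(11.7465,8.1546) T_B=(10.5603,25.2655) sweep=154.9711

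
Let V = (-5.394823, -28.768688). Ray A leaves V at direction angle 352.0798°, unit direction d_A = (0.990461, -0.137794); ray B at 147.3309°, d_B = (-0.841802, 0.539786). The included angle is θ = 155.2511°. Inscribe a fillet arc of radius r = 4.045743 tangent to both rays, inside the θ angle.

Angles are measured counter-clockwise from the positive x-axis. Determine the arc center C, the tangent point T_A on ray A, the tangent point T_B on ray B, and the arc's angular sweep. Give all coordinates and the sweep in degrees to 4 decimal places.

center=(-3.9582,-24.8838) T_A=(-4.5157,-28.8910) T_B=(-6.1420,-28.2896) sweep=24.7489

bisector direction at 69.7054° = (0.346848,0.937921)
center distance |VC| = r/sin(θ/2) = 4.045743/sin(77.6256°) = 4.141969
C = V + |VC|·bis = (-3.9582,-24.8838)
T_A = V + ((C−V)·d_A)·d_A = V + 0.8876·d_A = (-4.5157,-28.8910)
T_B = V + ((C−V)·d_B)·d_B = V + 0.8876·d_B = (-6.1420,-28.2896)
sweep = 180° − θ = 24.7489°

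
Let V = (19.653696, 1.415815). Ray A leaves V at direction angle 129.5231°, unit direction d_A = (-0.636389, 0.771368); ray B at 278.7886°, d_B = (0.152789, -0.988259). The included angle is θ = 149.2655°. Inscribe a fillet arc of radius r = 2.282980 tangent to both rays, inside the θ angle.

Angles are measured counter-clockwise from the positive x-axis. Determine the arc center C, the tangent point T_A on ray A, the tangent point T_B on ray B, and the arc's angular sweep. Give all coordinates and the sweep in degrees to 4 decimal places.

bisector direction at 204.1558° = (-0.912436,-0.409220)
center distance |VC| = r/sin(θ/2) = 2.282980/sin(74.6328°) = 2.367630
C = V + |VC|·bis = (17.4934,0.4469)
T_A = V + ((C−V)·d_A)·d_A = V + 0.6274·d_A = (19.2544,1.8998)
T_B = V + ((C−V)·d_B)·d_B = V + 0.6274·d_B = (19.7496,0.7957)
sweep = 180° − θ = 30.7345°

center=(17.4934,0.4469) T_A=(19.2544,1.8998) T_B=(19.7496,0.7957) sweep=30.7345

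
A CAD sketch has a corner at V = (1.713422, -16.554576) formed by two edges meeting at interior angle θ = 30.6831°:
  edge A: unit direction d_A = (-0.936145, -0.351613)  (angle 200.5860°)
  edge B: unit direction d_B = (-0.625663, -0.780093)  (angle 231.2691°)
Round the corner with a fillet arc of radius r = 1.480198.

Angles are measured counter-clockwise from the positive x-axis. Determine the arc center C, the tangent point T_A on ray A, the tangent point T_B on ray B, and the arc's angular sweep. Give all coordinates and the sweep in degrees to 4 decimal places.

bisector direction at 215.9276° = (-0.809760,-0.586762)
center distance |VC| = r/sin(θ/2) = 1.480198/sin(15.3415°) = 5.594679
C = V + |VC|·bis = (-2.8169,-19.8373)
T_A = V + ((C−V)·d_A)·d_A = V + 5.3953·d_A = (-3.3374,-18.4516)
T_B = V + ((C−V)·d_B)·d_B = V + 5.3953·d_B = (-1.6622,-20.7634)
sweep = 180° − θ = 149.3169°

center=(-2.8169,-19.8373) T_A=(-3.3374,-18.4516) T_B=(-1.6622,-20.7634) sweep=149.3169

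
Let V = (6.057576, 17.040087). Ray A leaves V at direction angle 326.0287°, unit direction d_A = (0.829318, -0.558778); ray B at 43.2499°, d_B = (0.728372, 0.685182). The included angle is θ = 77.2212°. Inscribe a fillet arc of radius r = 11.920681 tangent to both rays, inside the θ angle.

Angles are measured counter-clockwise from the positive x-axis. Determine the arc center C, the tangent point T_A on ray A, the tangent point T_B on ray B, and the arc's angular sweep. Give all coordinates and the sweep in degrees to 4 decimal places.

center=(25.0979,18.5852) T_A=(18.4369,8.6992) T_B=(16.9301,27.2679) sweep=102.7788

bisector direction at 4.6393° = (0.996724,0.080883)
center distance |VC| = r/sin(θ/2) = 11.920681/sin(38.6106°) = 19.102915
C = V + |VC|·bis = (25.0979,18.5852)
T_A = V + ((C−V)·d_A)·d_A = V + 14.9271·d_A = (18.4369,8.6992)
T_B = V + ((C−V)·d_B)·d_B = V + 14.9271·d_B = (16.9301,27.2679)
sweep = 180° − θ = 102.7788°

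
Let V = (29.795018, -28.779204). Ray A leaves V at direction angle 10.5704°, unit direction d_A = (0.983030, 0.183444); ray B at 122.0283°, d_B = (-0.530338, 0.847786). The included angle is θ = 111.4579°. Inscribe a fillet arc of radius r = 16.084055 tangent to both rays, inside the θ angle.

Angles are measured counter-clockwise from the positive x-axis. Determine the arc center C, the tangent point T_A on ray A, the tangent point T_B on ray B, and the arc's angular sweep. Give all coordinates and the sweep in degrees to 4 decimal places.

center=(37.6184,-10.9576) T_A=(40.5689,-26.7687) T_B=(23.9826,-19.4876) sweep=68.5421

bisector direction at 66.2994° = (0.401958,0.915658)
center distance |VC| = r/sin(θ/2) = 16.084055/sin(55.7289°) = 19.463199
C = V + |VC|·bis = (37.6184,-10.9576)
T_A = V + ((C−V)·d_A)·d_A = V + 10.9599·d_A = (40.5689,-26.7687)
T_B = V + ((C−V)·d_B)·d_B = V + 10.9599·d_B = (23.9826,-19.4876)
sweep = 180° − θ = 68.5421°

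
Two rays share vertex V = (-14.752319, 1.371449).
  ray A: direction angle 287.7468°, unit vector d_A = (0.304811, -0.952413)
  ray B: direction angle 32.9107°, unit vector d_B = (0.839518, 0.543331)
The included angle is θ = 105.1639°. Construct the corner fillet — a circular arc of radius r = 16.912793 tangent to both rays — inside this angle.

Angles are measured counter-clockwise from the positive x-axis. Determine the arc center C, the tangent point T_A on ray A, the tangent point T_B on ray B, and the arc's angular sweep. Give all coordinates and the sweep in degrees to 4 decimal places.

bisector direction at 340.3288° = (0.941640,-0.336623)
center distance |VC| = r/sin(θ/2) = 16.912793/sin(52.5819°) = 21.294760
C = V + |VC|·bis = (5.2997,-5.7969)
T_A = V + ((C−V)·d_A)·d_A = V + 12.9393·d_A = (-10.8083,-10.9521)
T_B = V + ((C−V)·d_B)·d_B = V + 12.9393·d_B = (-3.8896,8.4017)
sweep = 180° − θ = 74.8361°

center=(5.2997,-5.7969) T_A=(-10.8083,-10.9521) T_B=(-3.8896,8.4017) sweep=74.8361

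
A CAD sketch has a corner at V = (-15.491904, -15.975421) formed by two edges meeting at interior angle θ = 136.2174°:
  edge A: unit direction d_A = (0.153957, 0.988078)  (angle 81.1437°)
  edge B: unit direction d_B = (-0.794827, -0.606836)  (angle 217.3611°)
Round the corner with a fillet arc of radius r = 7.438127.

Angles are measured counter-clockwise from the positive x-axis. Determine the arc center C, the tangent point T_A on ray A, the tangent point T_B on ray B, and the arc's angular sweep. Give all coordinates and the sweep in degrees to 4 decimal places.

center=(-22.3812,-11.8771) T_A=(-15.0318,-13.0223) T_B=(-17.8675,-17.7891) sweep=43.7826

bisector direction at 149.2524° = (-0.859428,0.511257)
center distance |VC| = r/sin(θ/2) = 7.438127/sin(68.1087°) = 8.016148
C = V + |VC|·bis = (-22.3812,-11.8771)
T_A = V + ((C−V)·d_A)·d_A = V + 2.9888·d_A = (-15.0318,-13.0223)
T_B = V + ((C−V)·d_B)·d_B = V + 2.9888·d_B = (-17.8675,-17.7891)
sweep = 180° − θ = 43.7826°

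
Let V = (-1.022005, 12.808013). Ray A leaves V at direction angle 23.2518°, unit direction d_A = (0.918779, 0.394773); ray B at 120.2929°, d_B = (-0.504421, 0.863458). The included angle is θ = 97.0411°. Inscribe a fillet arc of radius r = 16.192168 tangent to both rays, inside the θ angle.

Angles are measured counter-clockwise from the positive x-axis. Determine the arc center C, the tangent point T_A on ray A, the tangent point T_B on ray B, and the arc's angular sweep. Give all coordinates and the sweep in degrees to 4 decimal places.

bisector direction at 71.7724° = (0.312793,0.949821)
center distance |VC| = r/sin(θ/2) = 16.192168/sin(48.5206°) = 21.612803
C = V + |VC|·bis = (5.7383,33.3363)
T_A = V + ((C−V)·d_A)·d_A = V + 14.3153·d_A = (12.1306,18.4593)
T_B = V + ((C−V)·d_B)·d_B = V + 14.3153·d_B = (-8.2429,25.1686)
sweep = 180° − θ = 82.9589°

center=(5.7383,33.3363) T_A=(12.1306,18.4593) T_B=(-8.2429,25.1686) sweep=82.9589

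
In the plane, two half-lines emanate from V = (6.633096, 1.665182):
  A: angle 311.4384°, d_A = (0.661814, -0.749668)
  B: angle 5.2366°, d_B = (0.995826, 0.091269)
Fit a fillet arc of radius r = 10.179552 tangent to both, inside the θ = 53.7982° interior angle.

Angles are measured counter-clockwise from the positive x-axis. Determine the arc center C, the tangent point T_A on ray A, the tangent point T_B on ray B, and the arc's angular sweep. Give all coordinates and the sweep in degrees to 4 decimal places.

bisector direction at 338.3375° = (0.929374,-0.369139)
center distance |VC| = r/sin(θ/2) = 10.179552/sin(26.8991°) = 22.500191
C = V + |VC|·bis = (27.5442,-6.6405)
T_A = V + ((C−V)·d_A)·d_A = V + 20.0658·d_A = (19.9129,-13.3775)
T_B = V + ((C−V)·d_B)·d_B = V + 20.0658·d_B = (26.6151,3.4966)
sweep = 180° − θ = 126.2018°

center=(27.5442,-6.6405) T_A=(19.9129,-13.3775) T_B=(26.6151,3.4966) sweep=126.2018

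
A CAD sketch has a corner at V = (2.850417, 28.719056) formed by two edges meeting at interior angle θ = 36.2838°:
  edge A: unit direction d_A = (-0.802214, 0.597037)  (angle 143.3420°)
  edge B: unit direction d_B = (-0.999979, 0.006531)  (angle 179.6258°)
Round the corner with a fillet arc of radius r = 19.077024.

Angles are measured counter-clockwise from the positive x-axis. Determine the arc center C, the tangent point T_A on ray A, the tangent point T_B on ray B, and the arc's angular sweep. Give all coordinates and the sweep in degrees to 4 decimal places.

center=(-55.2458,48.1759) T_A=(-43.8561,63.4798) T_B=(-55.3704,29.0993) sweep=143.7162

bisector direction at 161.4839° = (-0.948234,0.317571)
center distance |VC| = r/sin(θ/2) = 19.077024/sin(18.1419°) = 61.267736
C = V + |VC|·bis = (-55.2458,48.1759)
T_A = V + ((C−V)·d_A)·d_A = V + 58.2220·d_A = (-43.8561,63.4798)
T_B = V + ((C−V)·d_B)·d_B = V + 58.2220·d_B = (-55.3704,29.0993)
sweep = 180° − θ = 143.7162°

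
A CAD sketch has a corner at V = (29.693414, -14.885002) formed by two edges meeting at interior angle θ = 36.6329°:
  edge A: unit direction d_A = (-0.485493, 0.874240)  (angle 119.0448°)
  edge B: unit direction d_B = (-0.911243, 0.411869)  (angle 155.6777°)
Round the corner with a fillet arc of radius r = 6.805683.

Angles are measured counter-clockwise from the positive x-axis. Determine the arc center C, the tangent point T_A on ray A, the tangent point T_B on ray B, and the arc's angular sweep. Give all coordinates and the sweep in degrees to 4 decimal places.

center=(13.7625,-0.2159) T_A=(19.7123,3.0882) T_B=(10.9595,-6.4175) sweep=143.3671

bisector direction at 137.3613° = (-0.735639,0.677374)
center distance |VC| = r/sin(θ/2) = 6.805683/sin(18.3164°) = 21.655871
C = V + |VC|·bis = (13.7625,-0.2159)
T_A = V + ((C−V)·d_A)·d_A = V + 20.5587·d_A = (19.7123,3.0882)
T_B = V + ((C−V)·d_B)·d_B = V + 20.5587·d_B = (10.9595,-6.4175)
sweep = 180° − θ = 143.3671°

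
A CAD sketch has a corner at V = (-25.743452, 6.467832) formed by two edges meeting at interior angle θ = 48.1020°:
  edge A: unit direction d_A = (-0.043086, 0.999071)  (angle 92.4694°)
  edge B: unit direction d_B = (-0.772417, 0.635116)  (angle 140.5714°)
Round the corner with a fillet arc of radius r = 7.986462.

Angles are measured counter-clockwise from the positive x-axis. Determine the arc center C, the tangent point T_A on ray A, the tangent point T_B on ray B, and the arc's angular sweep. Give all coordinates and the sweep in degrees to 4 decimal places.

center=(-34.4935,24.0021) T_A=(-26.5145,24.3462) T_B=(-39.5658,17.8332) sweep=131.8980

bisector direction at 116.5204° = (-0.446516,0.894775)
center distance |VC| = r/sin(θ/2) = 7.986462/sin(24.0510°) = 19.596292
C = V + |VC|·bis = (-34.4935,24.0021)
T_A = V + ((C−V)·d_A)·d_A = V + 17.8950·d_A = (-26.5145,24.3462)
T_B = V + ((C−V)·d_B)·d_B = V + 17.8950·d_B = (-39.5658,17.8332)
sweep = 180° − θ = 131.8980°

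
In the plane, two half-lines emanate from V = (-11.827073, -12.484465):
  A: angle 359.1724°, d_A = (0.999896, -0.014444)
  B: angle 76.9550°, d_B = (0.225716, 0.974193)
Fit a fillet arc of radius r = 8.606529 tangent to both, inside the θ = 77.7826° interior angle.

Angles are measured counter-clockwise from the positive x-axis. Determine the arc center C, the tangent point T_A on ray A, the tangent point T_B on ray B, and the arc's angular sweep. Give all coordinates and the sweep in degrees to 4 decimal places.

bisector direction at 38.0637° = (0.787326,0.616537)
center distance |VC| = r/sin(θ/2) = 8.606529/sin(38.8913°) = 13.708050
C = V + |VC|·bis = (-1.0344,-4.0329)
T_A = V + ((C−V)·d_A)·d_A = V + 10.6695·d_A = (-1.1587,-12.6386)
T_B = V + ((C−V)·d_B)·d_B = V + 10.6695·d_B = (-9.4188,-2.0903)
sweep = 180° − θ = 102.2174°

center=(-1.0344,-4.0329) T_A=(-1.1587,-12.6386) T_B=(-9.4188,-2.0903) sweep=102.2174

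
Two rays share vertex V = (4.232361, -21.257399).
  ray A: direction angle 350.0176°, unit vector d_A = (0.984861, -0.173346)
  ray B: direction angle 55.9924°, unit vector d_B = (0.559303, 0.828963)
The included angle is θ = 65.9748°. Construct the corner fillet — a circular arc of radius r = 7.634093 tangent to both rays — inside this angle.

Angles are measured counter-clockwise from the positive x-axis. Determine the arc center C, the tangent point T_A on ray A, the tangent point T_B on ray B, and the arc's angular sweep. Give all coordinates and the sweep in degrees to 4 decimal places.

bisector direction at 23.0050° = (0.920471,0.390811)
center distance |VC| = r/sin(θ/2) = 7.634093/sin(32.9874°) = 14.021542
C = V + |VC|·bis = (17.1388,-15.7776)
T_A = V + ((C−V)·d_A)·d_A = V + 11.7611·d_A = (15.8154,-23.2961)
T_B = V + ((C−V)·d_B)·d_B = V + 11.7611·d_B = (10.8104,-11.5078)
sweep = 180° − θ = 114.0252°

center=(17.1388,-15.7776) T_A=(15.8154,-23.2961) T_B=(10.8104,-11.5078) sweep=114.0252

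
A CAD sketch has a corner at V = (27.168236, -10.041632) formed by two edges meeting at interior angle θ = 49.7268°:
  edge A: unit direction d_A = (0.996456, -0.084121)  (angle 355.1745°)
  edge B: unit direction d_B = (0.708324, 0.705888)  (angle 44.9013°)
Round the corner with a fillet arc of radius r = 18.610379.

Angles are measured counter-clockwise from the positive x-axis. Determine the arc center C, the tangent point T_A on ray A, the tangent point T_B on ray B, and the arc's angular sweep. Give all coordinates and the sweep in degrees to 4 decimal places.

center=(68.7512,5.1245) T_A=(67.1857,-13.4199) T_B=(55.6144,18.3067) sweep=130.2732

bisector direction at 20.0379° = (0.939466,0.342642)
center distance |VC| = r/sin(θ/2) = 18.610379/sin(24.8634°) = 44.262337
C = V + |VC|·bis = (68.7512,5.1245)
T_A = V + ((C−V)·d_A)·d_A = V + 40.1598·d_A = (67.1857,-13.4199)
T_B = V + ((C−V)·d_B)·d_B = V + 40.1598·d_B = (55.6144,18.3067)
sweep = 180° − θ = 130.2732°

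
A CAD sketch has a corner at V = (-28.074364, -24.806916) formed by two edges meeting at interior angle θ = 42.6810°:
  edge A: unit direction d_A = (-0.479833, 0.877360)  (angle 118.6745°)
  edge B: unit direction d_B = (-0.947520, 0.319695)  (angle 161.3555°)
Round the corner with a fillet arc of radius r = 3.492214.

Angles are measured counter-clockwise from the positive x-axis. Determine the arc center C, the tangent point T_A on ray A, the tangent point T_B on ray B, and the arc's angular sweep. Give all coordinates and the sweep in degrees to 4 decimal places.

bisector direction at 140.0150° = (-0.766213,0.642587)
center distance |VC| = r/sin(θ/2) = 3.492214/sin(21.3405°) = 9.596375
C = V + |VC|·bis = (-35.4272,-18.6404)
T_A = V + ((C−V)·d_A)·d_A = V + 8.9384·d_A = (-32.3633,-16.9647)
T_B = V + ((C−V)·d_B)·d_B = V + 8.9384·d_B = (-36.5437,-21.9494)
sweep = 180° − θ = 137.3190°

center=(-35.4272,-18.6404) T_A=(-32.3633,-16.9647) T_B=(-36.5437,-21.9494) sweep=137.3190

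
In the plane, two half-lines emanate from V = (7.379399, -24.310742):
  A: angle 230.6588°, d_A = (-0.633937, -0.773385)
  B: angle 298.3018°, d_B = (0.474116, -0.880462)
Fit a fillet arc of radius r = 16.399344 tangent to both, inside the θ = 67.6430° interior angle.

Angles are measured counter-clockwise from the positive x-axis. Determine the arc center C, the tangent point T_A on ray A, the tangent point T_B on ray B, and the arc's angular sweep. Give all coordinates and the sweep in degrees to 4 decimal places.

bisector direction at 264.4803° = (-0.096188,-0.995363)
center distance |VC| = r/sin(θ/2) = 16.399344/sin(33.8215°) = 29.463036
C = V + |VC|·bis = (4.5454,-53.6372)
T_A = V + ((C−V)·d_A)·d_A = V + 24.4772·d_A = (-8.1376,-43.2410)
T_B = V + ((C−V)·d_B)·d_B = V + 24.4772·d_B = (18.9844,-45.8620)
sweep = 180° − θ = 112.3570°

center=(4.5454,-53.6372) T_A=(-8.1376,-43.2410) T_B=(18.9844,-45.8620) sweep=112.3570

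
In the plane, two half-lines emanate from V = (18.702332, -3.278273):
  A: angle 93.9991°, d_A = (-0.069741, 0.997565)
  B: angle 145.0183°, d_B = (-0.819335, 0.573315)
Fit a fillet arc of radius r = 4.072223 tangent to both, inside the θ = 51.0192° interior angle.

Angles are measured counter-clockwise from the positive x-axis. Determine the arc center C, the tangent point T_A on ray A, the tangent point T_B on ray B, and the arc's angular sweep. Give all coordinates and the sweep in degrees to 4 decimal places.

center=(14.0449,4.9509) T_A=(18.1072,5.2349) T_B=(11.7102,1.6143) sweep=128.9808

bisector direction at 119.5087° = (-0.492556,0.870281)
center distance |VC| = r/sin(θ/2) = 4.072223/sin(25.5096°) = 9.455722
C = V + |VC|·bis = (14.0449,4.9509)
T_A = V + ((C−V)·d_A)·d_A = V + 8.5339·d_A = (18.1072,5.2349)
T_B = V + ((C−V)·d_B)·d_B = V + 8.5339·d_B = (11.7102,1.6143)
sweep = 180° − θ = 128.9808°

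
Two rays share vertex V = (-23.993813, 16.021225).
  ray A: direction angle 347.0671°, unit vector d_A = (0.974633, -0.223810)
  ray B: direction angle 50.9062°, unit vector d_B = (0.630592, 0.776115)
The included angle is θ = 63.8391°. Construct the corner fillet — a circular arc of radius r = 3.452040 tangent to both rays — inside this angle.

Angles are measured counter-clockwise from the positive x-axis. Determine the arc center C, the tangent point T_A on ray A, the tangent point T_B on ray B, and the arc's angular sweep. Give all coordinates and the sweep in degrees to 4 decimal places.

center=(-17.8201,18.1454) T_A=(-18.5927,14.7809) T_B=(-20.4993,20.3222) sweep=116.1609

bisector direction at 18.9866° = (0.945594,0.325348)
center distance |VC| = r/sin(θ/2) = 3.452040/sin(31.9196°) = 6.528953
C = V + |VC|·bis = (-17.8201,18.1454)
T_A = V + ((C−V)·d_A)·d_A = V + 5.5417·d_A = (-18.5927,14.7809)
T_B = V + ((C−V)·d_B)·d_B = V + 5.5417·d_B = (-20.4993,20.3222)
sweep = 180° − θ = 116.1609°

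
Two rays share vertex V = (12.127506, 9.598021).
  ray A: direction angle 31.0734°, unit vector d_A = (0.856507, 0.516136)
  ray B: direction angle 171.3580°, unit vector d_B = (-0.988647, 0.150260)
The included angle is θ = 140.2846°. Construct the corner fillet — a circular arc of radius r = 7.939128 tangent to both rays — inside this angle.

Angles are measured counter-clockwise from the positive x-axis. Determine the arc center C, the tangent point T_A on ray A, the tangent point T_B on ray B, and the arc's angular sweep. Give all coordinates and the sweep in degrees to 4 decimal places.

center=(10.4857,17.8779) T_A=(14.5834,11.0779) T_B=(9.2928,10.0289) sweep=39.7154

bisector direction at 101.2157° = (-0.194503,0.980902)
center distance |VC| = r/sin(θ/2) = 7.939128/sin(70.1423°) = 8.441039
C = V + |VC|·bis = (10.4857,17.8779)
T_A = V + ((C−V)·d_A)·d_A = V + 2.8673·d_A = (14.5834,11.0779)
T_B = V + ((C−V)·d_B)·d_B = V + 2.8673·d_B = (9.2928,10.0289)
sweep = 180° − θ = 39.7154°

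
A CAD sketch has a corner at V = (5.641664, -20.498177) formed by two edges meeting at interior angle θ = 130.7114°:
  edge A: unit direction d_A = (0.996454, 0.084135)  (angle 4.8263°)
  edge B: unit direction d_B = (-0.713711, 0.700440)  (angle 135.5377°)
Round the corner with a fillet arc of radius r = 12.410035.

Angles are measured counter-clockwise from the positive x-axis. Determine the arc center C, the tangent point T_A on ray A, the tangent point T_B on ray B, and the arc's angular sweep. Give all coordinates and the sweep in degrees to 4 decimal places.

bisector direction at 70.1820° = (0.339033,0.940774)
center distance |VC| = r/sin(θ/2) = 12.410035/sin(65.3557°) = 13.653696
C = V + |VC|·bis = (10.2707,-7.6531)
T_A = V + ((C−V)·d_A)·d_A = V + 5.6934·d_A = (11.3148,-20.0192)
T_B = V + ((C−V)·d_B)·d_B = V + 5.6934·d_B = (1.5782,-16.5103)
sweep = 180° − θ = 49.2886°

center=(10.2707,-7.6531) T_A=(11.3148,-20.0192) T_B=(1.5782,-16.5103) sweep=49.2886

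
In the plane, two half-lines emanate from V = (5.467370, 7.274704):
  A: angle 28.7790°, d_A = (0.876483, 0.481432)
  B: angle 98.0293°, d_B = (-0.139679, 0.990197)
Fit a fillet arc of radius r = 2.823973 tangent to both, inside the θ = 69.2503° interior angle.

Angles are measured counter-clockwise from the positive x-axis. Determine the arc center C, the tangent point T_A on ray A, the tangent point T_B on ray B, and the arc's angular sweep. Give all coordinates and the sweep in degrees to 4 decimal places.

center=(7.6924,11.7188) T_A=(9.0520,9.2436) T_B=(4.8961,11.3244) sweep=110.7497

bisector direction at 63.4041° = (0.447694,0.894187)
center distance |VC| = r/sin(θ/2) = 2.823973/sin(34.6251°) = 4.969990
C = V + |VC|·bis = (7.6924,11.7188)
T_A = V + ((C−V)·d_A)·d_A = V + 4.0897·d_A = (9.0520,9.2436)
T_B = V + ((C−V)·d_B)·d_B = V + 4.0897·d_B = (4.8961,11.3244)
sweep = 180° − θ = 110.7497°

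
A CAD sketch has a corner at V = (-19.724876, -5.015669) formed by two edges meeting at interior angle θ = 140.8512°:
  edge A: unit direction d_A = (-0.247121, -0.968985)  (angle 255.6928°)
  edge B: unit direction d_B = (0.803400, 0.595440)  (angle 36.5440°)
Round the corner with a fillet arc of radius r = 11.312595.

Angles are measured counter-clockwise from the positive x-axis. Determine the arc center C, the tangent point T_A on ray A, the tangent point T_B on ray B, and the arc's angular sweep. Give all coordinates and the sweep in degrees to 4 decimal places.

center=(-9.7572,-11.7090) T_A=(-20.7189,-8.9134) T_B=(-16.4932,-2.6205) sweep=39.1488

bisector direction at 326.1184° = (0.830191,-0.557479)
center distance |VC| = r/sin(θ/2) = 11.312595/sin(70.4256°) = 12.006483
C = V + |VC|·bis = (-9.7572,-11.7090)
T_A = V + ((C−V)·d_A)·d_A = V + 4.0225·d_A = (-20.7189,-8.9134)
T_B = V + ((C−V)·d_B)·d_B = V + 4.0225·d_B = (-16.4932,-2.6205)
sweep = 180° − θ = 39.1488°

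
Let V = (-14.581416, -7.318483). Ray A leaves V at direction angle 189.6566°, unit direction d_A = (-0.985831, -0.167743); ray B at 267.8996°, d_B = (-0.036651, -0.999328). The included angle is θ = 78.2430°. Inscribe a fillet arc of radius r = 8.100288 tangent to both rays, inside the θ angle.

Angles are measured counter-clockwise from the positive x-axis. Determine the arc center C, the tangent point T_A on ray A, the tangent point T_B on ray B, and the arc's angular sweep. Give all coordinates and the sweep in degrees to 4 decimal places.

bisector direction at 228.7781° = (-0.658977,-0.752163)
center distance |VC| = r/sin(θ/2) = 8.100288/sin(39.1215°) = 12.837895
C = V + |VC|·bis = (-23.0413,-16.9747)
T_A = V + ((C−V)·d_A)·d_A = V + 9.9598·d_A = (-24.4001,-8.9892)
T_B = V + ((C−V)·d_B)·d_B = V + 9.9598·d_B = (-14.9464,-17.2716)
sweep = 180° − θ = 101.7570°

center=(-23.0413,-16.9747) T_A=(-24.4001,-8.9892) T_B=(-14.9464,-17.2716) sweep=101.7570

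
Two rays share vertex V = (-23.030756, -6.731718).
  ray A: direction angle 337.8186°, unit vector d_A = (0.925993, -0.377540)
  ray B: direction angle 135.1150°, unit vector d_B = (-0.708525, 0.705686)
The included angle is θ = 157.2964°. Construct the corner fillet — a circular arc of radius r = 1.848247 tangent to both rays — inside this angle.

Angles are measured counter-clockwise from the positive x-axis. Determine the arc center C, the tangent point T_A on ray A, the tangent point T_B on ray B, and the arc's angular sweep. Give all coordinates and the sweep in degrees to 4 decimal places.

bisector direction at 56.4668° = (0.552420,0.833566)
center distance |VC| = r/sin(θ/2) = 1.848247/sin(78.6482°) = 1.885126
C = V + |VC|·bis = (-21.9894,-5.1603)
T_A = V + ((C−V)·d_A)·d_A = V + 0.3711·d_A = (-22.6872,-6.8718)
T_B = V + ((C−V)·d_B)·d_B = V + 0.3711·d_B = (-23.2937,-6.4699)
sweep = 180° − θ = 22.7036°

center=(-21.9894,-5.1603) T_A=(-22.6872,-6.8718) T_B=(-23.2937,-6.4699) sweep=22.7036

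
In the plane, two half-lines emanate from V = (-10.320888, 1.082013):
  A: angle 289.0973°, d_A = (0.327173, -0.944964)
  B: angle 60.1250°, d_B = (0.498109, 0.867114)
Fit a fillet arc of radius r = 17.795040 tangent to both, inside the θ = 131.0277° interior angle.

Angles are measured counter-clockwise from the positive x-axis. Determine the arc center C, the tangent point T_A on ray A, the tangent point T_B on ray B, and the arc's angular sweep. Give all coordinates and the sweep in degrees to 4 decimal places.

center=(9.1464,-0.7544) T_A=(-7.6693,-6.5764) T_B=(-6.2840,8.1095) sweep=48.9723

bisector direction at 354.6112° = (0.995580,-0.093915)
center distance |VC| = r/sin(θ/2) = 17.795040/sin(65.5139°) = 19.553668
C = V + |VC|·bis = (9.1464,-0.7544)
T_A = V + ((C−V)·d_A)·d_A = V + 8.1045·d_A = (-7.6693,-6.5764)
T_B = V + ((C−V)·d_B)·d_B = V + 8.1045·d_B = (-6.2840,8.1095)
sweep = 180° − θ = 48.9723°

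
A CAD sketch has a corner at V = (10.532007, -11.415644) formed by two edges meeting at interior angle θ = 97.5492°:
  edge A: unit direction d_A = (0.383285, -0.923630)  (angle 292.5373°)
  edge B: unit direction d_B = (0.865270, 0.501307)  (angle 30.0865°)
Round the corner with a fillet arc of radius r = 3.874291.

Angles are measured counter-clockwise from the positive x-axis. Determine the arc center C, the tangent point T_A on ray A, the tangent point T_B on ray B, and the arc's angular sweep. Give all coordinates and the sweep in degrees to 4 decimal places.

bisector direction at 341.3119° = (0.947277,-0.320416)
center distance |VC| = r/sin(θ/2) = 3.874291/sin(48.7746°) = 5.151141
C = V + |VC|·bis = (15.4116,-13.0662)
T_A = V + ((C−V)·d_A)·d_A = V + 3.3947·d_A = (11.8332,-14.5511)
T_B = V + ((C−V)·d_B)·d_B = V + 3.3947·d_B = (13.4694,-9.7138)
sweep = 180° − θ = 82.4508°

center=(15.4116,-13.0662) T_A=(11.8332,-14.5511) T_B=(13.4694,-9.7138) sweep=82.4508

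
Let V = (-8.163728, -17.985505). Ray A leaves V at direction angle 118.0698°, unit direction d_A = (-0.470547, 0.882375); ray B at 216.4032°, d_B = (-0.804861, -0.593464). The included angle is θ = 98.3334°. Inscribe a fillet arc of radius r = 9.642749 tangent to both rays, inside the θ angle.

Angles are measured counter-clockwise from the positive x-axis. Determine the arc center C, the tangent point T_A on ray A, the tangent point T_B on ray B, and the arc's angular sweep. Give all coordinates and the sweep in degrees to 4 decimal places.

center=(-20.5934,-15.1699) T_A=(-12.0849,-10.6325) T_B=(-14.8708,-22.9309) sweep=81.6666

bisector direction at 167.2365° = (-0.975290,0.220927)
center distance |VC| = r/sin(θ/2) = 9.642749/sin(49.1667°) = 12.744589
C = V + |VC|·bis = (-20.5934,-15.1699)
T_A = V + ((C−V)·d_A)·d_A = V + 8.3332·d_A = (-12.0849,-10.6325)
T_B = V + ((C−V)·d_B)·d_B = V + 8.3332·d_B = (-14.8708,-22.9309)
sweep = 180° − θ = 81.6666°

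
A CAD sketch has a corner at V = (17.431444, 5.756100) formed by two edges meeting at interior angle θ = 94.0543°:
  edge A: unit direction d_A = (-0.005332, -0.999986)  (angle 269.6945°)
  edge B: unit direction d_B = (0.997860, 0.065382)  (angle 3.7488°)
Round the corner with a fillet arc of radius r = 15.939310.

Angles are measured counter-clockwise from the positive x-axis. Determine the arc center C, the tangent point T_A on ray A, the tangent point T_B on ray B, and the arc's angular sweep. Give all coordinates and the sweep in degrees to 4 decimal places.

bisector direction at 316.7217° = (0.728032,-0.685543)
center distance |VC| = r/sin(θ/2) = 15.939310/sin(47.0271°) = 21.784633
C = V + |VC|·bis = (33.2914,-9.1782)
T_A = V + ((C−V)·d_A)·d_A = V + 14.8495·d_A = (17.3523,-9.0932)
T_B = V + ((C−V)·d_B)·d_B = V + 14.8495·d_B = (32.2492,6.7270)
sweep = 180° − θ = 85.9457°

center=(33.2914,-9.1782) T_A=(17.3523,-9.0932) T_B=(32.2492,6.7270) sweep=85.9457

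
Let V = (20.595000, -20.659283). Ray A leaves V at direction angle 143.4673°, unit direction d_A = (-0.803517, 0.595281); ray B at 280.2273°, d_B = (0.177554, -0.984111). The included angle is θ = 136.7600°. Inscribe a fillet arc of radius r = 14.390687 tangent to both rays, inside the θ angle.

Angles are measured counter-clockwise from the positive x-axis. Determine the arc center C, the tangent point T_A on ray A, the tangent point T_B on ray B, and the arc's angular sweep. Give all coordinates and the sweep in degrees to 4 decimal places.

bisector direction at 211.8473° = (-0.849457,-0.527657)
center distance |VC| = r/sin(θ/2) = 14.390687/sin(68.3800°) = 15.479717
C = V + |VC|·bis = (7.4456,-28.8273)
T_A = V + ((C−V)·d_A)·d_A = V + 5.7035·d_A = (16.0121,-17.2641)
T_B = V + ((C−V)·d_B)·d_B = V + 5.7035·d_B = (21.6077,-26.2721)
sweep = 180° − θ = 43.2400°

center=(7.4456,-28.8273) T_A=(16.0121,-17.2641) T_B=(21.6077,-26.2721) sweep=43.2400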